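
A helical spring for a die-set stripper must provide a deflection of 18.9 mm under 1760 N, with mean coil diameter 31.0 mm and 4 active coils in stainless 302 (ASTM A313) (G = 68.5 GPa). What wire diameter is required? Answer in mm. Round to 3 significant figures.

Required rate k = F/δ = 1760/18.9 = 93.122 N/mm
d = (8D³N_a·k / G)^(1/4) = (8·31.0³·4·93.122 / (68.5×10³))^0.25
  = (1296)^0.25 = 6.0000 mm

6.00 mm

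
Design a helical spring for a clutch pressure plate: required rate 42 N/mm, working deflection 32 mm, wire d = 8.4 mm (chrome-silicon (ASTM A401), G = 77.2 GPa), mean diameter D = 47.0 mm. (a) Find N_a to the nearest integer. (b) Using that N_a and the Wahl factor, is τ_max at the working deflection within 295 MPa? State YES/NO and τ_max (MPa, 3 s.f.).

(a) 11 coils; (b) NO, τ_max = 346 MPa

N_a = Gd⁴/(8D³k) = (77.2×10³)(8.4⁴)/(8·47.0³·42) = 11.02 → N_a = 11
Actual rate k = Gd⁴/(8D³·11) = 42.069 N/mm
Working load F = kδ = 42.069·32 = 1346.2 N
C = 47.0/8.4 = 5.5952; K_W = (4C−1)/(4C−4)+0.615/C = 1.2731
τ_max = K_W·8FD/(πd³) = 1.2731·271.84 = 346.08 MPa
τ_max > 295 MPa → exceeds allowable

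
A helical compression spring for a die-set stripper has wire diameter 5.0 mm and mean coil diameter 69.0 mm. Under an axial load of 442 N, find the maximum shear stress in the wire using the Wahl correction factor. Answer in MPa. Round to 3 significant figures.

685 MPa

Spring index C = D/d = 69.0/5.0 = 13.8000
K_W = (4C−1)/(4C−4) + 0.615/C = 54.200/51.200 + 0.0446 = 1.1032
τ₀ = 8FD/(πd³) = 8·442·69.0/(π·5.0³) = 243984/392.7 = 621.3 MPa
τ_max = K·τ₀ = 1.1032 × 621.3 = 685.39 MPa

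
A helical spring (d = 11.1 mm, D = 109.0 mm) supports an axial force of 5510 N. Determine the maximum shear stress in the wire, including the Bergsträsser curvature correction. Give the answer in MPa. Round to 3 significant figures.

1270 MPa

Spring index C = D/d = 109.0/11.1 = 9.8198
K_B = (4C+2)/(4C−3) = 41.279/36.279 = 1.1378
τ₀ = 8FD/(πd³) = 8·5510·109.0/(π·11.1³) = 4.80472e+06/4296.5 = 1118.3 MPa
τ_max = K·τ₀ = 1.1378 × 1118.3 = 1272.4 MPa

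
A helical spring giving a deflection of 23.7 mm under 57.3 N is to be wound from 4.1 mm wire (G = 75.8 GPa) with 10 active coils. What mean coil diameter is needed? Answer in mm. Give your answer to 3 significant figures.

Required rate k = F/δ = 57.3/23.7 = 2.4177 N/mm
D = (Gd⁴/(8N_a·k))^(1/3) = (75.8×10³·4.1⁴/(8·10·2.4177))^(1/3)
  = (110741)^(1/3) = 48.0215 mm

48.0 mm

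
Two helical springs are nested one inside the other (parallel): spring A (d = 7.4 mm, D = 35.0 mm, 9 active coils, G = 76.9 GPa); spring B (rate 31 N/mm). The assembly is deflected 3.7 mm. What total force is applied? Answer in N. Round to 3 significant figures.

k_A = Gd⁴/(8D³N_a) = (76.9×10³)(7.4⁴)/(8·35.0³·9) = 74.699 N/mm
Parallel: k_eq = 74.699 + 31 = 105.7 N/mm
F = k_eq·δ = 105.7·3.7 = 391.09 N

391 N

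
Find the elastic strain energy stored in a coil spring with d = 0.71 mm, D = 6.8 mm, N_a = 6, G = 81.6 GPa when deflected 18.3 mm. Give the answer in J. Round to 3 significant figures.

0.230 J

k = Gd⁴/(8D³N_a) = (81.6×10³)(0.71⁴)/(8·6.8³·6) = 1.3739 N/mm
U = ½kδ² = 0.5 × 1.3739 × 18.3² = 230.05 N·mm = 0.23005 J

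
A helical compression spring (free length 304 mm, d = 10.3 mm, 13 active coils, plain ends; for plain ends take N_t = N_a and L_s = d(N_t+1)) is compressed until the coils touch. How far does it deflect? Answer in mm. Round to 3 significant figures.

160 mm

N_t = 13; L_s = 10.3·14 = 144.2 mm
δ_solid = L₀ − L_s = 304 − 144.2 = 159.8 mm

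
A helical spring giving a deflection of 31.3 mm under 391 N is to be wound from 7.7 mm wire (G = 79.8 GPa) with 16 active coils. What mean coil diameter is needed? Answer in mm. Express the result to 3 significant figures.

56.0 mm

Required rate k = F/δ = 391/31.3 = 12.492 N/mm
D = (Gd⁴/(8N_a·k))^(1/3) = (79.8×10³·7.7⁴/(8·16·12.492))^(1/3)
  = (175438)^(1/3) = 55.9811 mm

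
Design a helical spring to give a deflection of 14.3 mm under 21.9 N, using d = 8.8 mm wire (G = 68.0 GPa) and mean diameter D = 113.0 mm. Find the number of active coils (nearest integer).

Required rate k = F/δ = 21.9/14.3 = 1.5315 N/mm
N_a = Gd⁴/(8D³k) = (68.0×10³ × 8.8⁴)/(8 × 113.0³ × 1.5315)
    = 4.07793e+08 / 1.7678e+07 = 23.07 → 23 coils

23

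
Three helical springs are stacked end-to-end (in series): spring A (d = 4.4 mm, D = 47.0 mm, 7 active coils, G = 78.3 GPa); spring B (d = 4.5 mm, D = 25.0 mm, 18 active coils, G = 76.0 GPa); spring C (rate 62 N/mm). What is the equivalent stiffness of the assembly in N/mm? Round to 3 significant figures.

k_A = Gd⁴/(8D³N_a) = (78.3×10³)(4.4⁴)/(8·47.0³·7) = 5.0477 N/mm
k_B = Gd⁴/(8D³N_a) = (76.0×10³)(4.5⁴)/(8·25.0³·18) = 13.851 N/mm
Series: 1/k_eq = 1/5.0477 + 1/13.851 + 1/62 = 0.28644; k_eq = 3.4912 N/mm

3.49 N/mm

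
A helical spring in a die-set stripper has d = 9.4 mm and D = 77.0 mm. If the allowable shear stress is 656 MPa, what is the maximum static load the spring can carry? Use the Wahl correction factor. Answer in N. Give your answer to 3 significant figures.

2360 N

C = D/d = 77.0/9.4 = 8.1915
K_W = (4C−1)/(4C−4) + 0.615/C = 31.766/28.766 + 0.0751 = 1.1794
τ_max = K·8FD/(πd³) → F_max = τ_allow·πd³/(8DK)
F_max = 656·π·9.4³/(8·77.0·1.1794) = 1.7117e+06/726.49 = 2356.2 N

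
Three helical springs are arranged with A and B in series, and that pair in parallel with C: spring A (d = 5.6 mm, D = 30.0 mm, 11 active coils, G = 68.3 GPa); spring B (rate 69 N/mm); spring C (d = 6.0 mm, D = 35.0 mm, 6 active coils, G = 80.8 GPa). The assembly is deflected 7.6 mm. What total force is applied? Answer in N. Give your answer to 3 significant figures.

k_A = Gd⁴/(8D³N_a) = (68.3×10³)(5.6⁴)/(8·30.0³·11) = 28.27 N/mm
k_C = Gd⁴/(8D³N_a) = (80.8×10³)(6.0⁴)/(8·35.0³·6) = 50.883 N/mm
Springs A,B series: k_AB = 1/(1/28.27+1/69) = 20.054 N/mm; parallel with C: k_eq = 20.054+50.883 = 70.937 N/mm
F = k_eq·δ = 70.937·7.6 = 539.12 N

539 N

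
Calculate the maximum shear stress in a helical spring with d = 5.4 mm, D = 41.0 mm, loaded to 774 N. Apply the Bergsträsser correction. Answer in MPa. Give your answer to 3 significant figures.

607 MPa

Spring index C = D/d = 41.0/5.4 = 7.5926
K_B = (4C+2)/(4C−3) = 32.370/27.370 = 1.1827
τ₀ = 8FD/(πd³) = 8·774·41.0/(π·5.4³) = 253872/494.69 = 513.2 MPa
τ_max = K·τ₀ = 1.1827 × 513.2 = 606.95 MPa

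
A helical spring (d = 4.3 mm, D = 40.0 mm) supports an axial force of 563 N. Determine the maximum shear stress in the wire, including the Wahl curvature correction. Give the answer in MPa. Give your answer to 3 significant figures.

Spring index C = D/d = 40.0/4.3 = 9.3023
K_W = (4C−1)/(4C−4) + 0.615/C = 36.209/33.209 + 0.0661 = 1.1564
τ₀ = 8FD/(πd³) = 8·563·40.0/(π·4.3³) = 180160/249.78 = 721.28 MPa
τ_max = K·τ₀ = 1.1564 × 721.28 = 834.12 MPa

834 MPa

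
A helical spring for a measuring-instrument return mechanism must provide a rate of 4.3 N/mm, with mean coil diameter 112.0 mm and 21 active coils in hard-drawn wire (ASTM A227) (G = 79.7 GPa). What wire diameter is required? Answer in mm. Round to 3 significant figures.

d = (8D³N_a·k / G)^(1/4) = (8·112.0³·21·4.3 / (79.7×10³))^0.25
  = (12734)^0.25 = 10.6229 mm

10.6 mm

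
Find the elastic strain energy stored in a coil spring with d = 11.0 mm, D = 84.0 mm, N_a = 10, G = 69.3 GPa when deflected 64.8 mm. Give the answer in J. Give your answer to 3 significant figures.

44.9 J

k = Gd⁴/(8D³N_a) = (69.3×10³)(11.0⁴)/(8·84.0³·10) = 21.398 N/mm
U = ½kδ² = 0.5 × 21.398 × 64.8² = 44926 N·mm = 44.926 J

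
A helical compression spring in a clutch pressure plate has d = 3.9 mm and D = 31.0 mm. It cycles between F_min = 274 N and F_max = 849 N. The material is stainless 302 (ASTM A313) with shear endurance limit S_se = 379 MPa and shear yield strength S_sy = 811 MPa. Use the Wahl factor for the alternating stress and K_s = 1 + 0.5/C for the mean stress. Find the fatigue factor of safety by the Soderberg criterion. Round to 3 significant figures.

0.460

C = D/d = 31.0/3.9 = 7.9487; K_W = (4C−1)/(4C−4)+0.615/C = 1.1853; K_s = 1+0.5/C = 1.0629
F_a = (F_max−F_min)/2 = 287.5 N; F_m = (F_max+F_min)/2 = 561.5 N
τ_a = K_W·8F_aD/(πd³) = 1.1853 × 382.6 = 453.5 MPa
τ_m = K_s·8F_mD/(πd³) = 1.0629 × 747.24 = 794.24 MPa
Soderberg: 1/n_f = τ_a/S_se + τ_m/S_sy = 453.5/379 + 794.24/811 = 1.19657 + 0.97933 = 2.1759
n_f = 1/2.1759 = 0.4596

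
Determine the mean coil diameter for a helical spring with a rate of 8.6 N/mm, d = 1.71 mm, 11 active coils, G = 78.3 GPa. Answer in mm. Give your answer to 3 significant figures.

9.60 mm

D = (Gd⁴/(8N_a·k))^(1/3) = (78.3×10³·1.71⁴/(8·11·8.6))^(1/3)
  = (884.637)^(1/3) = 9.5996 mm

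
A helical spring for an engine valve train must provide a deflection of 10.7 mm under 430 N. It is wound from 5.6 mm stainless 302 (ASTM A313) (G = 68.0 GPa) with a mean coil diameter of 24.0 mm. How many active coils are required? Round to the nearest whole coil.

Required rate k = F/δ = 430/10.7 = 40.187 N/mm
N_a = Gd⁴/(8D³k) = (68.0×10³ × 5.6⁴)/(8 × 24.0³ × 40.187)
    = 6.68746e+07 / 4.44435e+06 = 15.05 → 15 coils

15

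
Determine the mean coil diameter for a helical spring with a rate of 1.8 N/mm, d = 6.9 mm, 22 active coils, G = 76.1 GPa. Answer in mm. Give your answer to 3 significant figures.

81.7 mm

D = (Gd⁴/(8N_a·k))^(1/3) = (76.1×10³·6.9⁴/(8·22·1.8))^(1/3)
  = (544497)^(1/3) = 81.6580 mm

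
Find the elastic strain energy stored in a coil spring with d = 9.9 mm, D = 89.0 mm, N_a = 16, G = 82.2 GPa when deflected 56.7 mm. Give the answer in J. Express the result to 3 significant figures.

14.1 J

k = Gd⁴/(8D³N_a) = (82.2×10³)(9.9⁴)/(8·89.0³·16) = 8.7505 N/mm
U = ½kδ² = 0.5 × 8.7505 × 56.7² = 14066 N·mm = 14.066 J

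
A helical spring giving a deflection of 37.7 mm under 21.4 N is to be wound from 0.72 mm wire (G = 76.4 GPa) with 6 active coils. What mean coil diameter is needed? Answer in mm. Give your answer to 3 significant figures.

9.10 mm

Required rate k = F/δ = 21.4/37.7 = 0.56764 N/mm
D = (Gd⁴/(8N_a·k))^(1/3) = (76.4×10³·0.72⁴/(8·6·0.56764))^(1/3)
  = (753.546)^(1/3) = 9.0999 mm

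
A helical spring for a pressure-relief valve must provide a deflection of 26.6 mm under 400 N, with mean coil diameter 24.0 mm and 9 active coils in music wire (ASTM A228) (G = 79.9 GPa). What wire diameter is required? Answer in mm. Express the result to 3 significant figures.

Required rate k = F/δ = 400/26.6 = 15.038 N/mm
d = (8D³N_a·k / G)^(1/4) = (8·24.0³·9·15.038 / (79.9×10³))^0.25
  = (187.33)^0.25 = 3.6996 mm

3.70 mm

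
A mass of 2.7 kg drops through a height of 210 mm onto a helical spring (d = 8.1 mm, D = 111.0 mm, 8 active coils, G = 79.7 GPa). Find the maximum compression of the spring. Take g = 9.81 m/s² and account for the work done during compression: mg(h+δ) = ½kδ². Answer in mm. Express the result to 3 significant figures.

60.5 mm

k = Gd⁴/(8D³N_a) = (79.7×10³)(8.1⁴)/(8·111.0³·8) = 3.9197 N/mm
W = mg = 2.7 × 9.81 = 26.487 N
½kδ² − Wδ − Wh = 0 → δ = (W + √(W² + 2kWh))/k
δ = (26.487 + √(701.56 + 43604.5))/3.9197 = (26.487 + 210.49)/3.9197 = 60.458 mm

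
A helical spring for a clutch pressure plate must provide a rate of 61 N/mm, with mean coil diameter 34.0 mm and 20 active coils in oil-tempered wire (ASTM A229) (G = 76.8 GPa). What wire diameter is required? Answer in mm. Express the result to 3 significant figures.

d = (8D³N_a·k / G)^(1/4) = (8·34.0³·20·61 / (76.8×10³))^0.25
  = (4994.9)^0.25 = 8.4068 mm

8.41 mm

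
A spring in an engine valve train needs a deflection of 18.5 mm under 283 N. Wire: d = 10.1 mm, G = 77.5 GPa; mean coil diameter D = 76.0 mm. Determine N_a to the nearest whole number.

Required rate k = F/δ = 283/18.5 = 15.297 N/mm
N_a = Gd⁴/(8D³k) = (77.5×10³ × 10.1⁴)/(8 × 76.0³ × 15.297)
    = 8.06468e+08 / 5.37212e+07 = 15.01 → 15 coils

15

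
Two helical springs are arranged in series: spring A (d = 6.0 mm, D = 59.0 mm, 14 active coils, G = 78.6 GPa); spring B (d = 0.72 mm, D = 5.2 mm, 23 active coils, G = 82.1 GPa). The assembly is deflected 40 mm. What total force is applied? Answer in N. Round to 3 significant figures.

k_A = Gd⁴/(8D³N_a) = (78.6×10³)(6.0⁴)/(8·59.0³·14) = 4.4285 N/mm
k_B = Gd⁴/(8D³N_a) = (82.1×10³)(0.72⁴)/(8·5.2³·23) = 0.8528 N/mm
Series: 1/k_eq = 1/4.4285 + 1/0.8528 = 1.3984; k_eq = 0.71509 N/mm
F = k_eq·δ = 0.71509·40 = 28.604 N

28.6 N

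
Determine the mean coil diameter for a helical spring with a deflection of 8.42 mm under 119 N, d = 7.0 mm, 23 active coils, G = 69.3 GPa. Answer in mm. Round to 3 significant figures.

Required rate k = F/δ = 119/8.42 = 14.133 N/mm
D = (Gd⁴/(8N_a·k))^(1/3) = (69.3×10³·7.0⁴/(8·23·14.133))^(1/3)
  = (63984.2)^(1/3) = 39.9967 mm

40.0 mm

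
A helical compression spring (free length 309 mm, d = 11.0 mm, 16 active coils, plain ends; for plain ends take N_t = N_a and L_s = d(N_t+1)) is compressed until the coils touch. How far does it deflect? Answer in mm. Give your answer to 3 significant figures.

N_t = 16; L_s = 11.0·17 = 187 mm
δ_solid = L₀ − L_s = 309 − 187 = 122 mm

122 mm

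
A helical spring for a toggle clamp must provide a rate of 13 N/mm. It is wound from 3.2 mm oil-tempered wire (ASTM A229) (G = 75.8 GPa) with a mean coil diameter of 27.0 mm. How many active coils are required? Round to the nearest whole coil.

N_a = Gd⁴/(8D³k) = (75.8×10³ × 3.2⁴)/(8 × 27.0³ × 13)
    = 7.94821e+06 / 2.04703e+06 = 3.883 → 4 coils

4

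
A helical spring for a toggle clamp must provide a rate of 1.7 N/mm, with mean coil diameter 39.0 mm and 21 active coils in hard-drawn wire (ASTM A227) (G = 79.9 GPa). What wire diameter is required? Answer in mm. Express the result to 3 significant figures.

d = (8D³N_a·k / G)^(1/4) = (8·39.0³·21·1.7 / (79.9×10³))^0.25
  = (212.03)^0.25 = 3.8159 mm

3.82 mm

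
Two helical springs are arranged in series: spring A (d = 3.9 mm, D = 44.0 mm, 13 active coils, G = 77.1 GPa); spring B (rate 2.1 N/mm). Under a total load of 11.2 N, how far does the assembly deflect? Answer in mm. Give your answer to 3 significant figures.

k_A = Gd⁴/(8D³N_a) = (77.1×10³)(3.9⁴)/(8·44.0³·13) = 2.0134 N/mm
Series: 1/k_eq = 1/2.0134 + 1/2.1 = 0.97287; k_eq = 1.0279 N/mm
δ = F/k_eq = 11.2/1.0279 = 10.896 mm

10.9 mm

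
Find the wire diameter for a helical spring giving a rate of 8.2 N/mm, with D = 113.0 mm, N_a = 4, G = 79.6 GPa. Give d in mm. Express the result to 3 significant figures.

d = (8D³N_a·k / G)^(1/4) = (8·113.0³·4·8.2 / (79.6×10³))^0.25
  = (4756.5)^0.25 = 8.3047 mm

8.30 mm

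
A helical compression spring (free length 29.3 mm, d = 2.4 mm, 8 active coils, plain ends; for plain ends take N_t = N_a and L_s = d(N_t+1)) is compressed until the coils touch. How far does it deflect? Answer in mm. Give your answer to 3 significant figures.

N_t = 8; L_s = 2.4·9 = 21.6 mm
δ_solid = L₀ − L_s = 29.3 − 21.6 = 7.7 mm

7.70 mm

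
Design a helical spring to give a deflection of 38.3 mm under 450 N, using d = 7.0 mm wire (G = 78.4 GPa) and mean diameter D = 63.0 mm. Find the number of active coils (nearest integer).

Required rate k = F/δ = 450/38.3 = 11.749 N/mm
N_a = Gd⁴/(8D³k) = (78.4×10³ × 7.0⁴)/(8 × 63.0³ × 11.749)
    = 1.88238e+08 / 2.35031e+07 = 8.009 → 8 coils

8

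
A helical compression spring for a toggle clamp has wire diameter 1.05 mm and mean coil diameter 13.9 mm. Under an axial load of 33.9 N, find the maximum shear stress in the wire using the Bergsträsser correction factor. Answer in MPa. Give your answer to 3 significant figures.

Spring index C = D/d = 13.9/1.05 = 13.2381
K_B = (4C+2)/(4C−3) = 54.952/49.952 = 1.1001
τ₀ = 8FD/(πd³) = 8·33.9·13.9/(π·1.05³) = 3769.68/3.6368 = 1036.5 MPa
τ_max = K·τ₀ = 1.1001 × 1036.5 = 1140.3 MPa

1140 MPa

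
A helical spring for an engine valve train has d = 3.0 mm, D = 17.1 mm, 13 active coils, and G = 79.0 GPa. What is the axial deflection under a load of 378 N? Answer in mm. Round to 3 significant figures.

30.7 mm

k = Gd⁴/(8D³N_a) = (79.0×10³)(3.0⁴)/(8·17.1³·13) = 12.305 N/mm
δ = F/k = 378 / 12.305 = 30.719 mm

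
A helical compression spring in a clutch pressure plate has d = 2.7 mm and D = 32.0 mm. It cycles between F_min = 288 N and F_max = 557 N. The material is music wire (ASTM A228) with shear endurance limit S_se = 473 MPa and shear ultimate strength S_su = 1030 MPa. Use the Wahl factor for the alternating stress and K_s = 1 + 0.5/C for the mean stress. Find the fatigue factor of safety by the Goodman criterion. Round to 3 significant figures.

0.324

C = D/d = 32.0/2.7 = 11.8519; K_W = (4C−1)/(4C−4)+0.615/C = 1.1210; K_s = 1+0.5/C = 1.0422
F_a = (F_max−F_min)/2 = 134.5 N; F_m = (F_max+F_min)/2 = 422.5 N
τ_a = K_W·8F_aD/(πd³) = 1.1210 × 556.83 = 624.21 MPa
τ_m = K_s·8F_mD/(πd³) = 1.0422 × 1749.1 = 1822.9 MPa
Goodman: 1/n_f = τ_a/S_se + τ_m/S_su = 624.21/473 + 1822.9/1030 = 1.31967 + 1.76984 = 3.0895
n_f = 1/3.0895 = 0.3237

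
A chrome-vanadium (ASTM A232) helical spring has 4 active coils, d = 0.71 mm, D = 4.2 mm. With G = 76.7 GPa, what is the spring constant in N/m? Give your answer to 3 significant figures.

k = Gd⁴/(8D³N_a) = (76.7×10³ × 0.71⁴) / (8 × 4.2³ × 4)
  = 19490.8 / 2370.82 = 8.2211 N/mm = 8221.1 N/m

8220 N/m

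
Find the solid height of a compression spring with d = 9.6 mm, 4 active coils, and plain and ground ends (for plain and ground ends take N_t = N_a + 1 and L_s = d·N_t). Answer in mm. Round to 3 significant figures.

plain and ground ends: N_t = N_a + 1 = 4 + 1 = 5
L_s = d·N_t = 9.6 × 5 = 48 mm

48.0 mm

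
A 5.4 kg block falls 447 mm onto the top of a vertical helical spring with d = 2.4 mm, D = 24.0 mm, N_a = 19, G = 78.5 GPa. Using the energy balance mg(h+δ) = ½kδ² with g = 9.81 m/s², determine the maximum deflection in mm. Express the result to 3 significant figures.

k = Gd⁴/(8D³N_a) = (78.5×10³)(2.4⁴)/(8·24.0³·19) = 1.2395 N/mm
W = mg = 5.4 × 9.81 = 52.974 N
½kδ² − Wδ − Wh = 0 → δ = (W + √(W² + 2kWh))/k
δ = (52.974 + √(2806.2 + 58699.9))/1.2395 = (52.974 + 248)/1.2395 = 242.83 mm

243 mm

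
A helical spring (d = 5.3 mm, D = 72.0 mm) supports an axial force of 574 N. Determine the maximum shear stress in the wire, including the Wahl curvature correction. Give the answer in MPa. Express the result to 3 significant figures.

781 MPa

Spring index C = D/d = 72.0/5.3 = 13.5849
K_W = (4C−1)/(4C−4) + 0.615/C = 53.340/50.340 + 0.0453 = 1.1049
τ₀ = 8FD/(πd³) = 8·574·72.0/(π·5.3³) = 330624/467.71 = 706.9 MPa
τ_max = K·τ₀ = 1.1049 × 706.9 = 781.03 MPa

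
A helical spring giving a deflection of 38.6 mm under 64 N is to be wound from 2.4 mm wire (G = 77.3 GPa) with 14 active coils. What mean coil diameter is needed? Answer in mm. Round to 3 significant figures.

Required rate k = F/δ = 64/38.6 = 1.658 N/mm
D = (Gd⁴/(8N_a·k))^(1/3) = (77.3×10³·2.4⁴/(8·14·1.658))^(1/3)
  = (13810.6)^(1/3) = 23.9923 mm

24.0 mm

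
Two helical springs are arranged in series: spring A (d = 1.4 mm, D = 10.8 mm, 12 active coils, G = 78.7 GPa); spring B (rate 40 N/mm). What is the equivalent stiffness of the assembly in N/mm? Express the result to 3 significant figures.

k_A = Gd⁴/(8D³N_a) = (78.7×10³)(1.4⁴)/(8·10.8³·12) = 2.5 N/mm
Series: 1/k_eq = 1/2.5 + 1/40 = 0.425; k_eq = 2.353 N/mm

2.35 N/mm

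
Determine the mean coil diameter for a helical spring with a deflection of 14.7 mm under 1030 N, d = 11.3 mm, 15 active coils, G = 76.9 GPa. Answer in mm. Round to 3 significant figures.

53.0 mm

Required rate k = F/δ = 1030/14.7 = 70.068 N/mm
D = (Gd⁴/(8N_a·k))^(1/3) = (76.9×10³·11.3⁴/(8·15·70.068))^(1/3)
  = (149121)^(1/3) = 53.0289 mm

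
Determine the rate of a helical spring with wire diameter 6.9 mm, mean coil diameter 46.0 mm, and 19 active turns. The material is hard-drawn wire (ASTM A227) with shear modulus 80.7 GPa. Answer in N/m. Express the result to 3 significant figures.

12400 N/m

k = Gd⁴/(8D³N_a) = (80.7×10³ × 6.9⁴) / (8 × 46.0³ × 19)
  = 1.82924e+08 / 1.47951e+07 = 12.364 N/mm = 12364 N/m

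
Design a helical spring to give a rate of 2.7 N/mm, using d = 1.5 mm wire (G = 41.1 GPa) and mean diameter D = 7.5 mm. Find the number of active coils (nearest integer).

23

N_a = Gd⁴/(8D³k) = (41.1×10³ × 1.5⁴)/(8 × 7.5³ × 2.7)
    = 208069 / 9112.5 = 22.83 → 23 coils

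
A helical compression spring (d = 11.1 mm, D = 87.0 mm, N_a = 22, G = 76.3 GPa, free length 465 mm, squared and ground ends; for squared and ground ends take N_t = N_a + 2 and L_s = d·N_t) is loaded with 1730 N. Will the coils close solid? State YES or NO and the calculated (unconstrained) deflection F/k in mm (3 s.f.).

NO, δ = 173 mm

k = Gd⁴/(8D³N_a) = (76.3×10³)(11.1⁴)/(8·87.0³·22) = 9.9942 N/mm
N_t = 24; L_s = 11.1·24 = 266.4 mm; δ_solid = L₀ − L_s = 465 − 266.4 = 198.6 mm
δ = F/k = 1730/9.9942 = 173.1 mm
δ < δ_solid → spring does not go solid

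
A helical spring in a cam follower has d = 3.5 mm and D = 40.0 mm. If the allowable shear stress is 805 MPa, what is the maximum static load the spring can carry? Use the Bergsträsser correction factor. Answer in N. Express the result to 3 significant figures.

303 N

C = D/d = 40.0/3.5 = 11.4286
K_B = (4C+2)/(4C−3) = 47.714/42.714 = 1.1171
τ_max = K·8FD/(πd³) → F_max = τ_allow·πd³/(8DK)
F_max = 805·π·3.5³/(8·40.0·1.1171) = 1.0843e+05/357.46 = 303.34 N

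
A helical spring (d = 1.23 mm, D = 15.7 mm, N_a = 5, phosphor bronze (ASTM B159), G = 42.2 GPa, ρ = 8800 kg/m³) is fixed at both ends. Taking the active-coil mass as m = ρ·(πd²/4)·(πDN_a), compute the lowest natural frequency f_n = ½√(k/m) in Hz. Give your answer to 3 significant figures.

246 Hz

k = Gd⁴/(8D³N_a) = (42.2×10³)(1.23⁴)/(8·15.7³·5) = 0.62398 N/mm = 623.98 N/m
Wire length L = πDN_a = π·15.7·5 = 246.62 mm
m = ρ·(πd²/4)·L = 8800 × 1.1882×10⁻⁶ m² × 0.24662 m = 0.0025787 kg
f_n = ½√(k/m) = 0.5·√(623.98/0.0025787) = 0.5·√(2.4198e+05) = 245.96 Hz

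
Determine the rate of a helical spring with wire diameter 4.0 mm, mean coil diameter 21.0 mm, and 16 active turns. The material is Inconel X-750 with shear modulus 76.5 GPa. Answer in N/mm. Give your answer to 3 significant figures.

k = Gd⁴/(8D³N_a) = (76.5×10³ × 4.0⁴) / (8 × 21.0³ × 16)
  = 1.9584e+07 / 1.18541e+06 = 16.521 N/mm

16.5 N/mm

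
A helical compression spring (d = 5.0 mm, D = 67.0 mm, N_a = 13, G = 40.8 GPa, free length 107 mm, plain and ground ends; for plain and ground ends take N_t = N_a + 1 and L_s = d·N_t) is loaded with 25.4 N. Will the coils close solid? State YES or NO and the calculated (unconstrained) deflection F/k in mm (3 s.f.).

NO, δ = 31.2 mm

k = Gd⁴/(8D³N_a) = (40.8×10³)(5.0⁴)/(8·67.0³·13) = 0.81523 N/mm
N_t = 14; L_s = 5.0·14 = 70 mm; δ_solid = L₀ − L_s = 107 − 70 = 37 mm
δ = F/k = 25.4/0.81523 = 31.157 mm
δ < δ_solid → spring does not go solid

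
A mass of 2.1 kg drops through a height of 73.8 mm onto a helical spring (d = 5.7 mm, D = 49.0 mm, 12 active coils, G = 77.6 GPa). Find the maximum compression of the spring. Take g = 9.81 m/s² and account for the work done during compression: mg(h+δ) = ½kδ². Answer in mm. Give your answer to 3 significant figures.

23.5 mm

k = Gd⁴/(8D³N_a) = (77.6×10³)(5.7⁴)/(8·49.0³·12) = 7.2527 N/mm
W = mg = 2.1 × 9.81 = 20.601 N
½kδ² − Wδ − Wh = 0 → δ = (W + √(W² + 2kWh))/k
δ = (20.601 + √(424.4 + 22053.4))/7.2527 = (20.601 + 149.93)/7.2527 = 23.512 mm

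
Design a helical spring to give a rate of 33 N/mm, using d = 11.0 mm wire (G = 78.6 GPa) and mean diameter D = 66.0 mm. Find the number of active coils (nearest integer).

15

N_a = Gd⁴/(8D³k) = (78.6×10³ × 11.0⁴)/(8 × 66.0³ × 33)
    = 1.15078e+09 / 7.58989e+07 = 15.16 → 15 coils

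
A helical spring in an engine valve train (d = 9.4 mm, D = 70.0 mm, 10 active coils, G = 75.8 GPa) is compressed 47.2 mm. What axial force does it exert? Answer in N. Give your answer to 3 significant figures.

1020 N

k = Gd⁴/(8D³N_a) = (75.8×10³)(9.4⁴)/(8·70.0³·10) = 21.567 N/mm
F = k·δ = 21.567 × 47.2 = 1018 N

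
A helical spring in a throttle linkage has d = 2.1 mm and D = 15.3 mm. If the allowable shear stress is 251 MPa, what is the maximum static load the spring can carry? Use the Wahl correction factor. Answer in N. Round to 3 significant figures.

C = D/d = 15.3/2.1 = 7.2857
K_W = (4C−1)/(4C−4) + 0.615/C = 28.143/25.143 + 0.0844 = 1.2037
τ_max = K·8FD/(πd³) → F_max = τ_allow·πd³/(8DK)
F_max = 251·π·2.1³/(8·15.3·1.2037) = 7302.7/147.34 = 49.565 N

49.6 N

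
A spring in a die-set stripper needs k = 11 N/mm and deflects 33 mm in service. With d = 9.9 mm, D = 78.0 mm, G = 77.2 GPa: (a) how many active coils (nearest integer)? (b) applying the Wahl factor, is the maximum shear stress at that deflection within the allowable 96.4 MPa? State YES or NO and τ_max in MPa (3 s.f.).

(a) 18 coils; (b) YES, τ_max = 87.0 MPa

N_a = Gd⁴/(8D³k) = (77.2×10³)(9.9⁴)/(8·78.0³·11) = 17.76 → N_a = 18
Actual rate k = Gd⁴/(8D³·18) = 10.852 N/mm
Working load F = kδ = 10.852·33 = 358.12 N
C = 78.0/9.9 = 7.8788; K_W = (4C−1)/(4C−4)+0.615/C = 1.1871
τ_max = K_W·8FD/(πd³) = 1.1871·73.309 = 87.024 MPa
τ_max ≤ 96.4 MPa → acceptable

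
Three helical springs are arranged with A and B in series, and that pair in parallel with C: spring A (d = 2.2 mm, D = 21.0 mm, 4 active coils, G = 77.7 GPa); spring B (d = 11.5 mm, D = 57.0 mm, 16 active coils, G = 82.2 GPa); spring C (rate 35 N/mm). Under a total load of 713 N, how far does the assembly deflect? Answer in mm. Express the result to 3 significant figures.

17.6 mm

k_A = Gd⁴/(8D³N_a) = (77.7×10³)(2.2⁴)/(8·21.0³·4) = 6.1419 N/mm
k_B = Gd⁴/(8D³N_a) = (82.2×10³)(11.5⁴)/(8·57.0³·16) = 60.65 N/mm
Springs A,B series: k_AB = 1/(1/6.1419+1/60.65) = 5.5771 N/mm; parallel with C: k_eq = 5.5771+35 = 40.577 N/mm
δ = F/k_eq = 713/40.577 = 17.571 mm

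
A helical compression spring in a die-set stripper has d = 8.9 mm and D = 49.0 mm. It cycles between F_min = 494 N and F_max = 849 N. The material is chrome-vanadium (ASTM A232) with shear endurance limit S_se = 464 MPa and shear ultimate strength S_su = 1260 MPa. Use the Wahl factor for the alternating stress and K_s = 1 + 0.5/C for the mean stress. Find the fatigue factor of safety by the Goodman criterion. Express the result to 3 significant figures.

5.28

C = D/d = 49.0/8.9 = 5.5056; K_W = (4C−1)/(4C−4)+0.615/C = 1.2782; K_s = 1+0.5/C = 1.0908
F_a = (F_max−F_min)/2 = 177.5 N; F_m = (F_max+F_min)/2 = 671.5 N
τ_a = K_W·8F_aD/(πd³) = 1.2782 × 31.417 = 40.156 MPa
τ_m = K_s·8F_mD/(πd³) = 1.0908 × 118.85 = 129.65 MPa
Goodman: 1/n_f = τ_a/S_se + τ_m/S_su = 40.156/464 + 129.65/1260 = 0.08654 + 0.10289 = 0.18944
n_f = 1/0.18944 = 5.279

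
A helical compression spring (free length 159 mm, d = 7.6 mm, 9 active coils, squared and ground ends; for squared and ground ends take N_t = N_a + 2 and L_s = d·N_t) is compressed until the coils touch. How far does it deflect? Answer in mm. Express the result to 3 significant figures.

75.4 mm

N_t = 11; L_s = 7.6·11 = 83.6 mm
δ_solid = L₀ − L_s = 159 − 83.6 = 75.4 mm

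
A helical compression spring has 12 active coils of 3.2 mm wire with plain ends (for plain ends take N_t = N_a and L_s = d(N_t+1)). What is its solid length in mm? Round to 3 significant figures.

plain ends: N_t = N_a = 12
L_s = d·(N_t+1) = 3.2 × 13 = 41.6 mm

41.6 mm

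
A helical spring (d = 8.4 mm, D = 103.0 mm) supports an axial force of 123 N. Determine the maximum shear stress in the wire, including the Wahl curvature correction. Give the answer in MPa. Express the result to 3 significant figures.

Spring index C = D/d = 103.0/8.4 = 12.2619
K_W = (4C−1)/(4C−4) + 0.615/C = 48.048/45.048 + 0.0502 = 1.1168
τ₀ = 8FD/(πd³) = 8·123·103.0/(π·8.4³) = 101352/1862 = 54.431 MPa
τ_max = K·τ₀ = 1.1168 × 54.431 = 60.786 MPa

60.8 MPa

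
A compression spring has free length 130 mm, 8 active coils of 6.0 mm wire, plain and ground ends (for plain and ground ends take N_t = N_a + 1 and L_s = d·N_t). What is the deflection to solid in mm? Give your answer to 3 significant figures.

N_t = 9; L_s = 6.0·9 = 54 mm
δ_solid = L₀ − L_s = 130 − 54 = 76 mm

76.0 mm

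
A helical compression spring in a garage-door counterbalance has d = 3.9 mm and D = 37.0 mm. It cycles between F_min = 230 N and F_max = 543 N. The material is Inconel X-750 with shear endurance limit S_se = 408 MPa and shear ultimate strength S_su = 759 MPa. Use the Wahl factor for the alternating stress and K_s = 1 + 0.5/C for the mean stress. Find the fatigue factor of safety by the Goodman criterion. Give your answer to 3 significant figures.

C = D/d = 37.0/3.9 = 9.4872; K_W = (4C−1)/(4C−4)+0.615/C = 1.1532; K_s = 1+0.5/C = 1.0527
F_a = (F_max−F_min)/2 = 156.5 N; F_m = (F_max+F_min)/2 = 386.5 N
τ_a = K_W·8F_aD/(πd³) = 1.1532 × 248.58 = 286.66 MPa
τ_m = K_s·8F_mD/(πd³) = 1.0527 × 613.9 = 646.25 MPa
Goodman: 1/n_f = τ_a/S_se + τ_m/S_su = 286.66/408 + 646.25/759 = 0.70259 + 0.85145 = 1.554
n_f = 1/1.554 = 0.6435

0.643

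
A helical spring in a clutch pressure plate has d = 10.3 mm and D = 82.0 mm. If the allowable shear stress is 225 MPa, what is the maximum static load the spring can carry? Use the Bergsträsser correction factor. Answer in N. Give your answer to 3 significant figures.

1000 N

C = D/d = 82.0/10.3 = 7.9612
K_B = (4C+2)/(4C−3) = 33.845/28.845 = 1.1733
τ_max = K·8FD/(πd³) → F_max = τ_allow·πd³/(8DK)
F_max = 225·π·10.3³/(8·82.0·1.1733) = 7.724e+05/769.71 = 1003.5 N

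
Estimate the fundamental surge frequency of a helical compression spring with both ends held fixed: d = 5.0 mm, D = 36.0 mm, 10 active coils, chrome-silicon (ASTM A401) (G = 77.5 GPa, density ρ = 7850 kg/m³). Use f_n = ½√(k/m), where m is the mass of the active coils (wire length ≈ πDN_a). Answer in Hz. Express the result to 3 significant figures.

136 Hz

k = Gd⁴/(8D³N_a) = (77.5×10³)(5.0⁴)/(8·36.0³·10) = 12.977 N/mm = 12977 N/m
Wire length L = πDN_a = π·36.0·10 = 1131 mm
m = ρ·(πd²/4)·L = 7850 × 19.635×10⁻⁶ m² × 1.131 m = 0.17432 kg
f_n = ½√(k/m) = 0.5·√(12977/0.17432) = 0.5·√(74444) = 136.42 Hz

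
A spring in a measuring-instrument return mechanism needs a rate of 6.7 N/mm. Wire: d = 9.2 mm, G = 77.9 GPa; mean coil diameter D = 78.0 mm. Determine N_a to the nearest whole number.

22

N_a = Gd⁴/(8D³k) = (77.9×10³ × 9.2⁴)/(8 × 78.0³ × 6.7)
    = 5.5807e+08 / 2.5436e+07 = 21.94 → 22 coils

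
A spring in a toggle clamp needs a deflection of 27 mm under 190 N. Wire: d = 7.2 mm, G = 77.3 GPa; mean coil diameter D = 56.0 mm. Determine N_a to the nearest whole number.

Required rate k = F/δ = 190/27 = 7.037 N/mm
N_a = Gd⁴/(8D³k) = (77.3×10³ × 7.2⁴)/(8 × 56.0³ × 7.037)
    = 2.07735e+08 / 9.88653e+06 = 21.01 → 21 coils

21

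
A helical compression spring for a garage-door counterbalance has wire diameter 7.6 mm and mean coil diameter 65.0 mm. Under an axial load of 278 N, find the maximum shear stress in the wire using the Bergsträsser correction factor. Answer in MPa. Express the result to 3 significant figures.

122 MPa

Spring index C = D/d = 65.0/7.6 = 8.5526
K_B = (4C+2)/(4C−3) = 36.211/31.211 = 1.1602
τ₀ = 8FD/(πd³) = 8·278·65.0/(π·7.6³) = 144560/1379.1 = 104.82 MPa
τ_max = K·τ₀ = 1.1602 × 104.82 = 121.62 MPa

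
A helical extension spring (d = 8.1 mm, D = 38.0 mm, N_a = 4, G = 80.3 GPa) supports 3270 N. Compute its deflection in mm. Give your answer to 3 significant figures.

16.6 mm

k = Gd⁴/(8D³N_a) = (80.3×10³)(8.1⁴)/(8·38.0³·4) = 196.86 N/mm
δ = F/k = 3270 / 196.86 = 16.611 mm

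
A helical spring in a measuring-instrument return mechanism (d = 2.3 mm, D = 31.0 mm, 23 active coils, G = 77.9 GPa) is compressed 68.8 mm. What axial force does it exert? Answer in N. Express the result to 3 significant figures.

27.4 N

k = Gd⁴/(8D³N_a) = (77.9×10³)(2.3⁴)/(8·31.0³·23) = 0.39769 N/mm
F = k·δ = 0.39769 × 68.8 = 27.361 N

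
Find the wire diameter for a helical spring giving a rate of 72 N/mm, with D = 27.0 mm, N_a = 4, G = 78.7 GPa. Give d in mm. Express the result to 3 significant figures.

4.90 mm

d = (8D³N_a·k / G)^(1/4) = (8·27.0³·4·72 / (78.7×10³))^0.25
  = (576.23)^0.25 = 4.8995 mm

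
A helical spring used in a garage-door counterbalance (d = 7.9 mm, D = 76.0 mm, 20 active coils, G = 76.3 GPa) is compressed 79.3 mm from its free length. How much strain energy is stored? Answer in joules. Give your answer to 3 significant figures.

k = Gd⁴/(8D³N_a) = (76.3×10³)(7.9⁴)/(8·76.0³·20) = 4.2313 N/mm
U = ½kδ² = 0.5 × 4.2313 × 79.3² = 13304 N·mm = 13.304 J

13.3 J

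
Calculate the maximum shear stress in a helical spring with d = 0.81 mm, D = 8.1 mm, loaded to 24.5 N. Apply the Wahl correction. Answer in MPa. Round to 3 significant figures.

Spring index C = D/d = 8.1/0.81 = 10.0000
K_W = (4C−1)/(4C−4) + 0.615/C = 39.000/36.000 + 0.0615 = 1.1448
τ₀ = 8FD/(πd³) = 8·24.5·8.1/(π·0.81³) = 1587.6/1.6696 = 950.9 MPa
τ_max = K·τ₀ = 1.1448 × 950.9 = 1088.6 MPa

1090 MPa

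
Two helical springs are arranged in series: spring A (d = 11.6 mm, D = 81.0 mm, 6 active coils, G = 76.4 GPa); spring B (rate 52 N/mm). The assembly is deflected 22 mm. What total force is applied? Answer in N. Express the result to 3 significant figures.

584 N

k_A = Gd⁴/(8D³N_a) = (76.4×10³)(11.6⁴)/(8·81.0³·6) = 54.229 N/mm
Series: 1/k_eq = 1/54.229 + 1/52 = 0.037671; k_eq = 26.545 N/mm
F = k_eq·δ = 26.545·22 = 584 N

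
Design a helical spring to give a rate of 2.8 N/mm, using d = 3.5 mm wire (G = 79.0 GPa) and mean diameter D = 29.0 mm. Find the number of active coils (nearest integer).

22

N_a = Gd⁴/(8D³k) = (79.0×10³ × 3.5⁴)/(8 × 29.0³ × 2.8)
    = 1.18549e+07 / 546314 = 21.7 → 22 coils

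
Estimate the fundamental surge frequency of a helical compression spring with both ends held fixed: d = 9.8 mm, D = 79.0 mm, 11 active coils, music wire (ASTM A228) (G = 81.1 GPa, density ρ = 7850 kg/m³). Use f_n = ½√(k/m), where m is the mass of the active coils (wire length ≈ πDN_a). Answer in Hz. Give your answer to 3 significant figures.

51.6 Hz

k = Gd⁴/(8D³N_a) = (81.1×10³)(9.8⁴)/(8·79.0³·11) = 17.241 N/mm = 17241 N/m
Wire length L = πDN_a = π·79.0·11 = 2730 mm
m = ρ·(πd²/4)·L = 7850 × 75.43×10⁻⁶ m² × 2.73 m = 1.6165 kg
f_n = ½√(k/m) = 0.5·√(17241/1.6165) = 0.5·√(10665) = 51.637 Hz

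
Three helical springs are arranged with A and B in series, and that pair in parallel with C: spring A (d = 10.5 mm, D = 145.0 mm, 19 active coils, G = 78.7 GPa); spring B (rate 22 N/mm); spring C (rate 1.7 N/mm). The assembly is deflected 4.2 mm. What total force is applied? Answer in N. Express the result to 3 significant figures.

15.1 N

k_A = Gd⁴/(8D³N_a) = (78.7×10³)(10.5⁴)/(8·145.0³·19) = 2.0644 N/mm
Springs A,B series: k_AB = 1/(1/2.0644+1/22) = 1.8873 N/mm; parallel with C: k_eq = 1.8873+1.7 = 3.5873 N/mm
F = k_eq·δ = 3.5873·4.2 = 15.067 N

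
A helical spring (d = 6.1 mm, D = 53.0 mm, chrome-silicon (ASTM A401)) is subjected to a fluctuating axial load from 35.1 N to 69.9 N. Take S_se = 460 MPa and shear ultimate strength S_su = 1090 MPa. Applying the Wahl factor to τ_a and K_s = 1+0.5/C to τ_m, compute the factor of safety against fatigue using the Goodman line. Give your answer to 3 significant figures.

C = D/d = 53.0/6.1 = 8.6885; K_W = (4C−1)/(4C−4)+0.615/C = 1.1683; K_s = 1+0.5/C = 1.0575
F_a = (F_max−F_min)/2 = 17.4 N; F_m = (F_max+F_min)/2 = 52.5 N
τ_a = K_W·8F_aD/(πd³) = 1.1683 × 10.346 = 12.088 MPa
τ_m = K_s·8F_mD/(πd³) = 1.0575 × 31.217 = 33.013 MPa
Goodman: 1/n_f = τ_a/S_se + τ_m/S_su = 12.088/460 + 33.013/1090 = 0.02628 + 0.03029 = 0.056565
n_f = 1/0.056565 = 17.68

17.7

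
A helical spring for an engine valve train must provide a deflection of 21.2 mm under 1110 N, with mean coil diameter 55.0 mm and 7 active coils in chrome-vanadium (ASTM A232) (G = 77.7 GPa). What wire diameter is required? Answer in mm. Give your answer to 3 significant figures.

Required rate k = F/δ = 1110/21.2 = 52.358 N/mm
d = (8D³N_a·k / G)^(1/4) = (8·55.0³·7·52.358 / (77.7×10³))^0.25
  = (6278.3)^0.25 = 8.9014 mm

8.90 mm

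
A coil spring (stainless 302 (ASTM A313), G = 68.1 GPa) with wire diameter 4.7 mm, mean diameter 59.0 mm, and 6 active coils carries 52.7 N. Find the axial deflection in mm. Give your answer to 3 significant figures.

15.6 mm

k = Gd⁴/(8D³N_a) = (68.1×10³)(4.7⁴)/(8·59.0³·6) = 3.3709 N/mm
δ = F/k = 52.7 / 3.3709 = 15.634 mm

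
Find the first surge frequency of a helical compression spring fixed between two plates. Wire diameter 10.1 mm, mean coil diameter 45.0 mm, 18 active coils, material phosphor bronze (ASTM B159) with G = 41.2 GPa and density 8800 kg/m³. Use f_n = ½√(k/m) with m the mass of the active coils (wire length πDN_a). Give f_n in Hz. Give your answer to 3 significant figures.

k = Gd⁴/(8D³N_a) = (41.2×10³)(10.1⁴)/(8·45.0³·18) = 32.673 N/mm = 32673 N/m
Wire length L = πDN_a = π·45.0·18 = 2544.7 mm
m = ρ·(πd²/4)·L = 8800 × 80.118×10⁻⁶ m² × 2.5447 m = 1.7941 kg
f_n = ½√(k/m) = 0.5·√(32673/1.7941) = 0.5·√(18211) = 67.474 Hz

67.5 Hz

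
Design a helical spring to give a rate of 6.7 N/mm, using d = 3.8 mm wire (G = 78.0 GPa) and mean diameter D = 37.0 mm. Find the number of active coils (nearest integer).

6

N_a = Gd⁴/(8D³k) = (78.0×10³ × 3.8⁴)/(8 × 37.0³ × 6.7)
    = 1.62641e+07 / 2.715e+06 = 5.99 → 6 coils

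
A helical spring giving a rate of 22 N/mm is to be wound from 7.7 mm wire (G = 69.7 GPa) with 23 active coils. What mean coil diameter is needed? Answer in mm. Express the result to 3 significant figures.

D = (Gd⁴/(8N_a·k))^(1/3) = (69.7×10³·7.7⁴/(8·23·22))^(1/3)
  = (60527.8)^(1/3) = 39.2631 mm

39.3 mm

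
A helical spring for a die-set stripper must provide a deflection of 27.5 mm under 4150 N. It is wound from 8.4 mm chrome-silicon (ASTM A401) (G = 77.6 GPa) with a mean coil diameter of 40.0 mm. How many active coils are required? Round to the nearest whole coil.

Required rate k = F/δ = 4150/27.5 = 150.91 N/mm
N_a = Gd⁴/(8D³k) = (77.6×10³ × 8.4⁴)/(8 × 40.0³ × 150.91)
    = 3.86348e+08 / 7.72655e+07 = 5 → 5 coils

5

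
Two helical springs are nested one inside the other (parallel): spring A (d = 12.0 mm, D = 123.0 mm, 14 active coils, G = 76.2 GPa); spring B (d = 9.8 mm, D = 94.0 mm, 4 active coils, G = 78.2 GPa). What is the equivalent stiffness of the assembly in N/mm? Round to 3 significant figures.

34.7 N/mm

k_A = Gd⁴/(8D³N_a) = (76.2×10³)(12.0⁴)/(8·123.0³·14) = 7.5814 N/mm
k_B = Gd⁴/(8D³N_a) = (78.2×10³)(9.8⁴)/(8·94.0³·4) = 27.138 N/mm
Parallel: k_eq = 7.5814 + 27.138 = 34.719 N/mm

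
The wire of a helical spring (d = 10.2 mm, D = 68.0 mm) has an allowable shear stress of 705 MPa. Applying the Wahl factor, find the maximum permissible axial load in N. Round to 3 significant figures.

3530 N

C = D/d = 68.0/10.2 = 6.6667
K_W = (4C−1)/(4C−4) + 0.615/C = 25.667/22.667 + 0.0922 = 1.2246
τ_max = K·8FD/(πd³) → F_max = τ_allow·πd³/(8DK)
F_max = 705·π·10.2³/(8·68.0·1.2246) = 2.3504e+06/666.18 = 3528.1 N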